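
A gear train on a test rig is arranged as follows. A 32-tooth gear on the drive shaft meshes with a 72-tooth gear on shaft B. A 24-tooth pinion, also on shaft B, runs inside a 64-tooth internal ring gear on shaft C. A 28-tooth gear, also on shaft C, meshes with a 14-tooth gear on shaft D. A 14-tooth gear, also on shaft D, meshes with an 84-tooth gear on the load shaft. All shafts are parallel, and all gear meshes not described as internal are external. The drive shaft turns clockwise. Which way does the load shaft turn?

counterclockwise

the drive shaft → shaft B: external mesh, 1 reversal → CCW.
shaft B → shaft C: internal mesh, same direction → CCW.
shaft C → shaft D: external mesh, 1 reversal → CW.
shaft D → the load shaft: external mesh, 1 reversal → CCW.
3 reversals in total — an odd number — so the load shaft turns opposite to the drive shaft.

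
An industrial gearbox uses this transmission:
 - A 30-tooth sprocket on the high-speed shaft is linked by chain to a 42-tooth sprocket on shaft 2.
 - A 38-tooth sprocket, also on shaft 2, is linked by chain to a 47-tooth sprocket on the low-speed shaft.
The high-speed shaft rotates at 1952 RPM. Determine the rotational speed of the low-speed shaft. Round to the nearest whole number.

the high-speed shaft → shaft 2 (chain, 42/30): 1952 ÷ 1.4 = 1394.3 RPM
shaft 2 → the low-speed shaft (chain, 47/38): 1394.3 ÷ 1.2368 = 1127.3 RPM

1127 RPM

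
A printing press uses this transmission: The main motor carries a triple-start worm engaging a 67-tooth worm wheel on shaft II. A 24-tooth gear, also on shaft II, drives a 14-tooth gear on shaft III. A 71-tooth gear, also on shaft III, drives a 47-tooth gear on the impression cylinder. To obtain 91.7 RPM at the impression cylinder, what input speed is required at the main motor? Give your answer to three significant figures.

Overall ratio R = 22.333 × 0.58333 × 0.66197 = 8.624.
Required input speed = output speed × R = 91.7 × 8.624 = 790.82 RPM.

791 RPM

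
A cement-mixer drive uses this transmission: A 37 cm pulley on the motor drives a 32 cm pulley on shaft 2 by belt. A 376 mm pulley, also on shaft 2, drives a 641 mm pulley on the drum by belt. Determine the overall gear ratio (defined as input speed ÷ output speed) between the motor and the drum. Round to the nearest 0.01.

1.47

Each stage contributes driven/driver: belt 32/37 = 0.86486, belt 641/376 = 1.7048.
Overall: 0.86486 × 1.7048 = 1.4744.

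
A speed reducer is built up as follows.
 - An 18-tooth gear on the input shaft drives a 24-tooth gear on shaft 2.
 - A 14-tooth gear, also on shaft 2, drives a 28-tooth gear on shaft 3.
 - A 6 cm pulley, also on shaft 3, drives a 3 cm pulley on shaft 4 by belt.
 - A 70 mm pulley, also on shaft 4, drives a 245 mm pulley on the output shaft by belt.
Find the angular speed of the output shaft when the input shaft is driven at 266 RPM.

Gear mesh: ratio = 24/18 = 1.3333, so shaft 2 turns at 266 / 1.3333 = 199.5 RPM.
Gear mesh: ratio = 28/14 = 2, so shaft 3 turns at 199.5 / 2 = 99.75 RPM.
Belt: ratio = 3/6 = 0.5, so shaft 4 turns at 99.75 / 0.5 = 199.5 RPM.
Belt: ratio = 245/70 = 3.5, so the output shaft turns at 199.5 / 3.5 = 57 RPM.

57 RPM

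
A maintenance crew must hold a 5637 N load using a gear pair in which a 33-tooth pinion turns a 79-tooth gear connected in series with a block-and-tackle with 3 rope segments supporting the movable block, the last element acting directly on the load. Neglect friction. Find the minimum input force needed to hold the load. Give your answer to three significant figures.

785 N

Gear pair MA = 79/33 = 2.3939.
Block-and-tackle MA = number of supporting rope parts = 3.
Combined ideal MA = 2.3939 × 3 = 7.1818.
Effort = load / MA = 5637 / 7.1818 = 784.9 N.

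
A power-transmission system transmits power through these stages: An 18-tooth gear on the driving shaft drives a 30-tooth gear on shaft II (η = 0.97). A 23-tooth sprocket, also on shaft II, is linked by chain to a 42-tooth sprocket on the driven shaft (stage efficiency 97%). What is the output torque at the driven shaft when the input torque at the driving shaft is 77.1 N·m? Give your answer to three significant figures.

After the gear mesh (30/18): 77.1 × 1.6667 × 0.97 = 124.64 N·m
After the chain (42/23): 124.64 × 1.8261 × 0.97 = 220.78 N·m

221 N·m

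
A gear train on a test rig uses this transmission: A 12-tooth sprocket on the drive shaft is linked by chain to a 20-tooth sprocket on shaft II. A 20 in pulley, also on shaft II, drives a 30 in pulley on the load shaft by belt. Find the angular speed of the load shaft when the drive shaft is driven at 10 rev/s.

4 rev/s

Chain: ratio = 20/12 = 1.6667, so shaft II turns at 10 / 1.6667 = 6 rev/s.
Belt: ratio = 30/20 = 1.5, so the load shaft turns at 6 / 1.5 = 4 rev/s.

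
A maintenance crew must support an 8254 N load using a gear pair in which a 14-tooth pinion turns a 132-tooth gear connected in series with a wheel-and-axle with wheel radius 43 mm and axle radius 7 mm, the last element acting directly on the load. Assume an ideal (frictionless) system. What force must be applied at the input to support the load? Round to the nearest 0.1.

142.5 N

Gear pair MA = 132/14 = 9.4286.
Wheel-and-axle MA = R/r = 43/7 = 6.1429.
Combined ideal MA = 9.4286 × 6.1429 = 57.918.
Effort = load / MA = 8254 / 57.918 = 142.51 N.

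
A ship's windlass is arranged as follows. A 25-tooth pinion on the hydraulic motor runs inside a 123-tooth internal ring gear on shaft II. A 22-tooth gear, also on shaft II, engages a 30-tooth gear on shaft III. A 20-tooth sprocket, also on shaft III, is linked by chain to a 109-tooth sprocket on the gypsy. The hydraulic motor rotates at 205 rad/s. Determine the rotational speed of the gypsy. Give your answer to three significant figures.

Internal gear: ratio = 123/25 = 4.92, so shaft II turns at 205 / 4.92 = 41.667 rad/s.
Gear mesh: ratio = 30/22 = 1.3636, so shaft III turns at 41.667 / 1.3636 = 30.556 rad/s.
Chain: ratio = 109/20 = 5.45, so the gypsy turns at 30.556 / 5.45 = 5.6065 rad/s.

5.61 rad/s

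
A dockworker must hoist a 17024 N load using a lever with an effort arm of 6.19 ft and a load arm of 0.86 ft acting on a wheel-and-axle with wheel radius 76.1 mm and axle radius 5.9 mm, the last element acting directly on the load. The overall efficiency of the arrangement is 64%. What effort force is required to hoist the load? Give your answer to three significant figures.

287 N

Lever MA = effort arm / load arm = 6.19/0.86 = 7.1977.
Wheel-and-axle MA = R/r = 76.1/5.9 = 12.898.
Combined ideal MA = 7.1977 × 12.898 = 92.838.
Actual MA = 92.838 × 0.64 = 59.416.
Effort = load / actual MA = 17024 / 59.416 = 286.52 N.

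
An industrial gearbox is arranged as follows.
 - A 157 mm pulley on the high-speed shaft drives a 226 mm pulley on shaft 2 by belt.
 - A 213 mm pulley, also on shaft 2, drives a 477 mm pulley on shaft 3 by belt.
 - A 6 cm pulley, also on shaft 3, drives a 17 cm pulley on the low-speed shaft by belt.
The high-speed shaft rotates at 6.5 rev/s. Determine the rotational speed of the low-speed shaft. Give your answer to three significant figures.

0.712 rev/s

belt 226/157 = 1.4395 → 6.5/1.4395 = 4.5155 rev/s
belt 477/213 = 2.2394 → 4.5155/2.2394 = 2.0163 rev/s
belt 17/6 = 2.8333 → 2.0163/2.8333 = 0.71165 rev/s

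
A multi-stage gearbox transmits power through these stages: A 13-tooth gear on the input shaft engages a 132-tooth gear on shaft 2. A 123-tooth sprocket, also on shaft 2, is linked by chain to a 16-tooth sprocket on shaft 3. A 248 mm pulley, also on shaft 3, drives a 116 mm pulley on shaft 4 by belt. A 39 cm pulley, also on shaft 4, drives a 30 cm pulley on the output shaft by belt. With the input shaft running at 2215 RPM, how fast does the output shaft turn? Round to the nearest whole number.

4661 RPM

gear mesh 132/13 = 10.154 → 2215/10.154 = 218.14 RPM
chain 16/123 = 0.13008 → 218.14/0.13008 = 1677 RPM
belt 116/248 = 0.46774 → 1677/0.46774 = 3585.3 RPM
belt 30/39 = 0.76923 → 3585.3/0.76923 = 4660.9 RPM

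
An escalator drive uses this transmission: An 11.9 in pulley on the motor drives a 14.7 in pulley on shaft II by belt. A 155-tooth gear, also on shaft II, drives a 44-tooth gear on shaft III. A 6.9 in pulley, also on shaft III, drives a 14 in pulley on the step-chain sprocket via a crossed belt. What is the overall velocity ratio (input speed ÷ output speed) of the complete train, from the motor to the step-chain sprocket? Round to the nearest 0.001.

0.711

Each stage contributes driven/driver: belt 14.7/11.9 = 1.2353, gear mesh 44/155 = 0.28387, belt 14/6.9 = 2.029.
Overall: 1.2353 × 0.28387 × 2.029 = 0.71149.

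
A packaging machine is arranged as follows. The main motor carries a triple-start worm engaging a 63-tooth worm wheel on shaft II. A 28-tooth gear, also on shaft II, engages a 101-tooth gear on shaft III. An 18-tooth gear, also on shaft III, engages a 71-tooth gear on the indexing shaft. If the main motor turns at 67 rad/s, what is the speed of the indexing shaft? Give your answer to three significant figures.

worm 63/3 = 21 → 67/21 = 3.1905 rad/s
gear mesh 101/28 = 3.6071 → 3.1905/3.6071 = 0.88449 rad/s
gear mesh 71/18 = 3.9444 → 0.88449/3.9444 = 0.22424 rad/s

0.224 rad/s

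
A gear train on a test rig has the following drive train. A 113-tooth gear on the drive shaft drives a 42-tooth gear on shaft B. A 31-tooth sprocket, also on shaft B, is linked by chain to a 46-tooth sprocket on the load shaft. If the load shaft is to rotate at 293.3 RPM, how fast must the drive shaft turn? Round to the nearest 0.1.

Overall ratio R = 0.37168 × 1.4839 = 0.55153.
Required input speed = output speed × R = 293.3 × 0.55153 = 161.76 RPM.

161.8 RPM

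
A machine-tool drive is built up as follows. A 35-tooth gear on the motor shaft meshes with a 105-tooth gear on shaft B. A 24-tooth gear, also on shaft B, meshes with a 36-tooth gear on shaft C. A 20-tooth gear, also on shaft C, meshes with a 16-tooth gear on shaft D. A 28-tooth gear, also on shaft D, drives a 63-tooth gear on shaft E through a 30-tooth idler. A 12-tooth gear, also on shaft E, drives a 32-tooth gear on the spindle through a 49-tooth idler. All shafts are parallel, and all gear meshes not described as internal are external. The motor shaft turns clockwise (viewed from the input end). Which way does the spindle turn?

the motor shaft → shaft B: external mesh, 1 reversal → CCW.
shaft B → shaft C: external mesh, 1 reversal → CW.
shaft C → shaft D: external mesh, 1 reversal → CCW.
shaft D → shaft E: driver → idler → driven is 2 external meshes, 2 reversals → CCW.
shaft E → the spindle: driver → idler → driven is 2 external meshes, 2 reversals → CCW.
7 reversals in total — an odd number — so the spindle turns opposite to the motor shaft.

anticlockwise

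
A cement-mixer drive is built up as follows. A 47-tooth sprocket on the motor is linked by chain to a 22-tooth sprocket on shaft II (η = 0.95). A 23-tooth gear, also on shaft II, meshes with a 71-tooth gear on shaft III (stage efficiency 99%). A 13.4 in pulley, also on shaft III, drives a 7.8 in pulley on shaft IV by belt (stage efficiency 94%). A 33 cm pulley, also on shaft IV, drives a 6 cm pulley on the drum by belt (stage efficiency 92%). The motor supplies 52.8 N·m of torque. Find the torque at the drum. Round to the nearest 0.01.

Chain: ratio = 22/47 = 0.46809; torque at shaft II = 52.8 × 0.46809 × 0.95 = 23.479 N·m.
Gear mesh: ratio = 71/23 = 3.087; torque at shaft III = 23.479 × 3.087 × 0.99 = 71.754 N·m.
Belt: ratio = 7.8/13.4 = 0.58209; torque at shaft IV = 71.754 × 0.58209 × 0.94 = 39.261 N·m.
Belt: ratio = 6/33 = 0.18182; torque at the drum = 39.261 × 0.18182 × 0.92 = 6.5674 N·m.

6.57 N·m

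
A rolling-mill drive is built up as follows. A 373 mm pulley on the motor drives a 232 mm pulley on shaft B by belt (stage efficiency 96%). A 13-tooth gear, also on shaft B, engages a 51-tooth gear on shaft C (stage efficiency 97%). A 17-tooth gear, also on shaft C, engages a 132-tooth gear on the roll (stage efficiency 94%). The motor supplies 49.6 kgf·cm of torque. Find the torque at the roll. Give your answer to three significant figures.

After the belt (232/373): 49.6 × 0.62198 × 0.96 = 29.616 kgf·cm
After the gear mesh (51/13): 29.616 × 3.9231 × 0.97 = 112.7 kgf·cm
After the gear mesh (132/17): 112.7 × 7.7647 × 0.94 = 822.59 kgf·cm

823 kgf·cm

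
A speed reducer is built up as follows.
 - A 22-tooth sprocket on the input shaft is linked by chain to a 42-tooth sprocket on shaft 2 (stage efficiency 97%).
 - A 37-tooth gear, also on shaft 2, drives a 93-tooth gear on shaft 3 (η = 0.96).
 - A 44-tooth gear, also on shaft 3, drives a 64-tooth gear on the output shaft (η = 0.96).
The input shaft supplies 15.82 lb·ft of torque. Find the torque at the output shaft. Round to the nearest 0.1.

98.7 lb·ft

chain 42/22 = 1.9091 → τ = 15.82·1.9091·0.97 = 29.296 lb·ft
gear mesh 93/37 = 2.5135 → τ = 29.296·2.5135·0.96 = 70.69 lb·ft
gear mesh 64/44 = 1.4545 → τ = 70.69·1.4545·0.96 = 98.709 lb·ft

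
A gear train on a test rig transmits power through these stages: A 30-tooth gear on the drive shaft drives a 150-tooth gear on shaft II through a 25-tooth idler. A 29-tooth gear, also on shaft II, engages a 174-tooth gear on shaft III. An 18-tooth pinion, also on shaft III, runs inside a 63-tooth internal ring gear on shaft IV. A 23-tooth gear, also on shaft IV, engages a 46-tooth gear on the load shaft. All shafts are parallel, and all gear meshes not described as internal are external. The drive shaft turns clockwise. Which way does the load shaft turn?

clockwise

the drive shaft → shaft II: driver → idler → driven is 2 external meshes, 2 reversals → CW.
shaft II → shaft III: external mesh, 1 reversal → CCW.
shaft III → shaft IV: internal mesh, same direction → CCW.
shaft IV → the load shaft: external mesh, 1 reversal → CW.
4 reversals in total — an even number — so the load shaft turns the same way as the drive shaft.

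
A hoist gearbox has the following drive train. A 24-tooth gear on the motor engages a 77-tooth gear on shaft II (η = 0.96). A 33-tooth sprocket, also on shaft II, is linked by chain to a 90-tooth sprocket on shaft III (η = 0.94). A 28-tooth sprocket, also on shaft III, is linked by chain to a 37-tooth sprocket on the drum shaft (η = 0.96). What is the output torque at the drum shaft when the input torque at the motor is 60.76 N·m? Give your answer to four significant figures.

Gear mesh: ratio = 77/24 = 3.2083; torque at shaft II = 60.76 × 3.2083 × 0.96 = 187.14 N·m.
Chain: ratio = 90/33 = 2.7273; torque at shaft III = 187.14 × 2.7273 × 0.94 = 479.76 N·m.
Chain: ratio = 37/28 = 1.3214; torque at the drum shaft = 479.76 × 1.3214 × 0.96 = 608.61 N·m.

608.6 N·m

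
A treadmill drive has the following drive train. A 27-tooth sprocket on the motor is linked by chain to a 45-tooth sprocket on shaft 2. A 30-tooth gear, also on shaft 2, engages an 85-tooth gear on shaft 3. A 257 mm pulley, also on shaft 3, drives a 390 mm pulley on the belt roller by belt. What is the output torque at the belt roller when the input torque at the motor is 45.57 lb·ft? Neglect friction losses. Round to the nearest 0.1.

326.6 lb·ft

After the chain (45/27): 45.57 × 1.6667 = 75.95 lb·ft
After the gear mesh (85/30): 75.95 × 2.8333 = 215.19 lb·ft
After the belt (390/257): 215.19 × 1.5175 = 326.56 lb·ft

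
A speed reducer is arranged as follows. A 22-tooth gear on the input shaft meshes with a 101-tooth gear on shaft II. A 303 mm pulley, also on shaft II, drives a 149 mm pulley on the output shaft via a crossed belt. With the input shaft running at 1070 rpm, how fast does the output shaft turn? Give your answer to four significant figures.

474.0 rpm

the input shaft → shaft II (gear mesh, 101/22): 1070 ÷ 4.5909 = 233.07 rpm
shaft II → the output shaft (belt, 149/303): 233.07 ÷ 0.49175 = 473.96 rpm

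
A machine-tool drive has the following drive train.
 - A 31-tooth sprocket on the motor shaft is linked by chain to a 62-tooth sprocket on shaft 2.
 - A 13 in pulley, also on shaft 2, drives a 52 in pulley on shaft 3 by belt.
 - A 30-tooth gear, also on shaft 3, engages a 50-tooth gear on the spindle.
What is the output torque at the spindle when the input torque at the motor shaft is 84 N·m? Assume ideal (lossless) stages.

Chain: ratio = 62/31 = 2; torque at shaft 2 = 84 × 2 = 168 N·m.
Belt: ratio = 52/13 = 4; torque at shaft 3 = 168 × 4 = 672 N·m.
Gear mesh: ratio = 50/30 = 1.6667; torque at the spindle = 672 × 1.6667 = 1120 N·m.

1120 N·m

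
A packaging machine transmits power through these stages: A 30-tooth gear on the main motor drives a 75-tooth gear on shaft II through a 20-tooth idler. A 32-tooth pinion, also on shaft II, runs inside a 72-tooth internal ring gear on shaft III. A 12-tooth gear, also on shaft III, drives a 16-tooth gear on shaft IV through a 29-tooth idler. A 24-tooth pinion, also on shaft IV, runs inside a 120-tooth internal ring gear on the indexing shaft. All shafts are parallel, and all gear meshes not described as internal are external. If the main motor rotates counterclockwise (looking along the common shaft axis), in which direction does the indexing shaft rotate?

the main motor → shaft II: driver → idler → driven is 2 external meshes, 2 reversals → CCW.
shaft II → shaft III: internal mesh, same direction → CCW.
shaft III → shaft IV: driver → idler → driven is 2 external meshes, 2 reversals → CCW.
shaft IV → the indexing shaft: internal mesh, same direction → CCW.
4 reversals in total — an even number — so the indexing shaft turns the same way as the main motor.

counterclockwise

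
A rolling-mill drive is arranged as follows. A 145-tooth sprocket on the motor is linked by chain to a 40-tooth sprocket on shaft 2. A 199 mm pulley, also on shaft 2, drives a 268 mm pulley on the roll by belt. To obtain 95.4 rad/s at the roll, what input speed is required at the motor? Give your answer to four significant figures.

35.44 rad/s

Overall ratio R = 0.27586 × 1.3467 = 0.37151.
Required input speed = output speed × R = 95.4 × 0.37151 = 35.442 rad/s.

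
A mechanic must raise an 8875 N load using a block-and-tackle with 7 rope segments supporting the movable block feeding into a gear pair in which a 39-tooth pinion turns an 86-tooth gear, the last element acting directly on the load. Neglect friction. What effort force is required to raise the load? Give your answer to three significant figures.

575 N

Block-and-tackle MA = number of supporting rope parts = 7.
Gear pair MA = 86/39 = 2.2051.
Combined ideal MA = 7 × 2.2051 = 15.436.
Effort = load / MA = 8875 / 15.436 = 574.96 N.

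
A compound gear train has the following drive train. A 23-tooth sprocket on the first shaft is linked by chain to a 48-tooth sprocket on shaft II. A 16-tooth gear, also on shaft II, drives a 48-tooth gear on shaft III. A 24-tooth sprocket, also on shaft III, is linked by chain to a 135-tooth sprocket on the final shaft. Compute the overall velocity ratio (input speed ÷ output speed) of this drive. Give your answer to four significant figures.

35.22

Each stage contributes driven/driver: chain 48/23 = 2.087, gear mesh 48/16 = 3, chain 135/24 = 5.625.
Overall: 2.087 × 3 × 5.625 = 35.217.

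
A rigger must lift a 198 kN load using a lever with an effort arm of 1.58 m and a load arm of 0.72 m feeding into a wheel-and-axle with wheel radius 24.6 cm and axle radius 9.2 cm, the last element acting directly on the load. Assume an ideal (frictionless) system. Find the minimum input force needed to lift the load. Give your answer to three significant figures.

33.7 kN

Lever MA = effort arm / load arm = 1.58/0.72 = 2.1944.
Wheel-and-axle MA = R/r = 24.6/9.2 = 2.6739.
Combined ideal MA = 2.1944 × 2.6739 = 5.8678.
Effort = load / MA = 198 / 5.8678 = 33.744 kN.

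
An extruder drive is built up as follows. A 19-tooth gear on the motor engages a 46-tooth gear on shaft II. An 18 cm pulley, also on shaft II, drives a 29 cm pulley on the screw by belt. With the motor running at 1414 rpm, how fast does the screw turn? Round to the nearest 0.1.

the motor → shaft II (gear mesh, 46/19): 1414 ÷ 2.4211 = 584.04 rpm
shaft II → the screw (belt, 29/18): 584.04 ÷ 1.6111 = 362.51 rpm

362.5 rpm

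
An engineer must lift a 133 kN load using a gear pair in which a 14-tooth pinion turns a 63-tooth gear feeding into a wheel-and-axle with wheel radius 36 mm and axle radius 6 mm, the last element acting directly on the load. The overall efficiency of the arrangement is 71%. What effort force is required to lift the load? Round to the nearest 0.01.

6.94 kN

Gear pair MA = 63/14 = 4.5.
Wheel-and-axle MA = R/r = 36/6 = 6.
Combined ideal MA = 4.5 × 6 = 27.
Actual MA = 27 × 0.71 = 19.17.
Effort = load / actual MA = 133 / 19.17 = 6.9379 kN.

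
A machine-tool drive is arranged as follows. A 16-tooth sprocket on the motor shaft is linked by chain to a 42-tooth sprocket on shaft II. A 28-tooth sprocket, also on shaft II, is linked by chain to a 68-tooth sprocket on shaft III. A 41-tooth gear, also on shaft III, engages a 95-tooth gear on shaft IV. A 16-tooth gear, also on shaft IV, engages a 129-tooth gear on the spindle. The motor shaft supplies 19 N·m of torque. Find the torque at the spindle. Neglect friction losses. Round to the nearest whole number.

2263 N·m

chain 42/16 = 2.625 → τ = 19·2.625 = 49.875 N·m
chain 68/28 = 2.4286 → τ = 49.875·2.4286 = 121.12 N·m
gear mesh 95/41 = 2.3171 → τ = 121.12·2.3171 = 280.66 N·m
gear mesh 129/16 = 8.0625 → τ = 280.66·8.0625 = 2262.8 N·m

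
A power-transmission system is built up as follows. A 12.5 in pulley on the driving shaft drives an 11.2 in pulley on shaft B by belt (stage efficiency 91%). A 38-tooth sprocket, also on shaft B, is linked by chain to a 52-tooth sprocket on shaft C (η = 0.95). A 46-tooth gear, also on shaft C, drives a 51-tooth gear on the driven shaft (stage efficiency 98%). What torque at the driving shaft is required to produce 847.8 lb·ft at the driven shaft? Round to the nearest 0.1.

736.1 lb·ft

Overall ratio R = 0.896 × 1.3684 × 1.1087 = 1.3594; overall efficiency η = 0.91 × 0.95 × 0.98 = 0.8472.
Input torque = output torque / (R × η) = 847.8 / (1.3594 × 0.8472) = 736.14 lb·ft.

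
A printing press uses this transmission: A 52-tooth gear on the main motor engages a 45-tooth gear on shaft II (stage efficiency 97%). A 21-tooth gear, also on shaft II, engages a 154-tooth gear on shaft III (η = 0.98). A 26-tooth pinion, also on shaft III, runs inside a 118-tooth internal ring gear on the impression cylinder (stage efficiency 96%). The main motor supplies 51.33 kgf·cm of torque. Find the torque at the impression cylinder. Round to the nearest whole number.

gear mesh 45/52 = 0.86538 → τ = 51.33·0.86538·0.97 = 43.088 kgf·cm
gear mesh 154/21 = 7.3333 → τ = 43.088·7.3333·0.98 = 309.66 kgf·cm
internal gear 118/26 = 4.5385 → τ = 309.66·4.5385·0.96 = 1349.1 kgf·cm

1349 kgf·cm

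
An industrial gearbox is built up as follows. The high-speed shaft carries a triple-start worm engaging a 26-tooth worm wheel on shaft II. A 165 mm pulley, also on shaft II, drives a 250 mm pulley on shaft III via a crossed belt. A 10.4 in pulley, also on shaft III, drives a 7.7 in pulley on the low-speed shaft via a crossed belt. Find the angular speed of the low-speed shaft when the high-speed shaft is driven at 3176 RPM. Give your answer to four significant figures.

326.7 RPM

the high-speed shaft → shaft II (worm, 26/3): 3176 ÷ 8.6667 = 366.46 RPM
shaft II → shaft III (belt, 250/165): 366.46 ÷ 1.5152 = 241.86 RPM
shaft III → the low-speed shaft (belt, 7.7/10.4): 241.86 ÷ 0.74038 = 326.67 RPM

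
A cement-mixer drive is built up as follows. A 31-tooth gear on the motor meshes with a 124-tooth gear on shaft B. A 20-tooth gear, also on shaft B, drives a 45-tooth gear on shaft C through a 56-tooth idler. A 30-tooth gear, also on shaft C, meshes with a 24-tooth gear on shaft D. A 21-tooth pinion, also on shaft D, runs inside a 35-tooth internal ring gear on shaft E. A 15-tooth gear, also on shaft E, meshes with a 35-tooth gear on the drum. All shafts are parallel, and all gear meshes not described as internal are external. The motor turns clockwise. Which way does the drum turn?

counterclockwise

the motor → shaft B: external mesh, 1 reversal → CCW.
shaft B → shaft C: driver → idler → driven is 2 external meshes, 2 reversals → CCW.
shaft C → shaft D: external mesh, 1 reversal → CW.
shaft D → shaft E: internal mesh, same direction → CW.
shaft E → the drum: external mesh, 1 reversal → CCW.
5 reversals in total — an odd number — so the drum turns opposite to the motor.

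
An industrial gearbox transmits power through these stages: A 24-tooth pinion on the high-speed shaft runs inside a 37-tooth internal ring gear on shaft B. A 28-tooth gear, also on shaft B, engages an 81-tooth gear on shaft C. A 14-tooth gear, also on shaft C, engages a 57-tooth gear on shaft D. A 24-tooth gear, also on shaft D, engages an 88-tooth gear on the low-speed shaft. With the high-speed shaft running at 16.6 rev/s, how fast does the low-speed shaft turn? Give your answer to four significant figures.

Internal gear: ratio = 37/24 = 1.5417, so shaft B turns at 16.6 / 1.5417 = 10.768 rev/s.
Gear mesh: ratio = 81/28 = 2.8929, so shaft C turns at 10.768 / 2.8929 = 3.7221 rev/s.
Gear mesh: ratio = 57/14 = 4.0714, so shaft D turns at 3.7221 / 4.0714 = 0.91421 rev/s.
Gear mesh: ratio = 88/24 = 3.6667, so the low-speed shaft turns at 0.91421 / 3.6667 = 0.24933 rev/s.

0.2493 rev/s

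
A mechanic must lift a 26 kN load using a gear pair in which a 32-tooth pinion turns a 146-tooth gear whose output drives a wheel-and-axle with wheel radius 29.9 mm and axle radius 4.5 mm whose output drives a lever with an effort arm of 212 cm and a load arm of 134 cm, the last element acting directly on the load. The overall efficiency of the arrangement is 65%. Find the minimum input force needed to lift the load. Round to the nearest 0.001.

0.834 kN

Gear pair MA = 146/32 = 4.5625.
Wheel-and-axle MA = R/r = 29.9/4.5 = 6.6444.
Lever MA = effort arm / load arm = 212/134 = 1.5821.
Combined ideal MA = 4.5625 × 6.6444 × 1.5821 = 47.961.
Actual MA = 47.961 × 0.65 = 31.175.
Effort = load / actual MA = 26 / 31.175 = 0.834 kN.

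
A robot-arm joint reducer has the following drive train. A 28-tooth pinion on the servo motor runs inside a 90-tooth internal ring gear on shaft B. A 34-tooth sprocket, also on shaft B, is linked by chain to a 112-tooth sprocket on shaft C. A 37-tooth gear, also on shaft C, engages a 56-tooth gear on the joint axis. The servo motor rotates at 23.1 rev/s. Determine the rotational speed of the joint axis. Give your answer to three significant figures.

1.44 rev/s

Internal gear: ratio = 90/28 = 3.2143, so shaft B turns at 23.1 / 3.2143 = 7.1867 rev/s.
Chain: ratio = 112/34 = 3.2941, so shaft C turns at 7.1867 / 3.2941 = 2.1817 rev/s.
Gear mesh: ratio = 56/37 = 1.5135, so the joint axis turns at 2.1817 / 1.5135 = 1.4415 rev/s.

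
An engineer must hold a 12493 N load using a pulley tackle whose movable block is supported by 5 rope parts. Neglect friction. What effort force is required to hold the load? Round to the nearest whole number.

2499 N

Block-and-tackle MA = number of supporting rope parts = 5.
Effort = load / MA = 12493 / 5 = 2498.6 N.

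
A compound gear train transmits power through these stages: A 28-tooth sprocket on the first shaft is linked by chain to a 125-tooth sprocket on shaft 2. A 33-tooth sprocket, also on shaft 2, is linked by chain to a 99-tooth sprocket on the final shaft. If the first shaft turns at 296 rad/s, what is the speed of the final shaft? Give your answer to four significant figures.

22.10 rad/s

the first shaft → shaft 2 (chain, 125/28): 296 ÷ 4.4643 = 66.304 rad/s
shaft 2 → the final shaft (chain, 99/33): 66.304 ÷ 3 = 22.101 rad/s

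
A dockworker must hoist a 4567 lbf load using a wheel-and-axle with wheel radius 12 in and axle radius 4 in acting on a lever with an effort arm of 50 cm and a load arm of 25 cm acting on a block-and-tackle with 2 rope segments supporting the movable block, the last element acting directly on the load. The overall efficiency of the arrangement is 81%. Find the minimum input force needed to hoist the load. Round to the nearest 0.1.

469.9 lbf

Wheel-and-axle MA = R/r = 12/4 = 3.
Lever MA = effort arm / load arm = 50/25 = 2.
Block-and-tackle MA = number of supporting rope parts = 2.
Combined ideal MA = 3 × 2 × 2 = 12.
Actual MA = 12 × 0.81 = 9.72.
Effort = load / actual MA = 4567 / 9.72 = 469.86 lbf.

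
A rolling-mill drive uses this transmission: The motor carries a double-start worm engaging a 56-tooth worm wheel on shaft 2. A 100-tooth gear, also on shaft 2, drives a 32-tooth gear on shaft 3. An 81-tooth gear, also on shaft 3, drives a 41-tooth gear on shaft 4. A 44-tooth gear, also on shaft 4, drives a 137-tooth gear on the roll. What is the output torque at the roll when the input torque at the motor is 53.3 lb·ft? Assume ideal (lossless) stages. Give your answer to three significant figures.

After the worm (56/2): 53.3 × 28 = 1492.4 lb·ft
After the gear mesh (32/100): 1492.4 × 0.32 = 477.57 lb·ft
After the gear mesh (41/81): 477.57 × 0.50617 = 241.73 lb·ft
After the gear mesh (137/44): 241.73 × 3.1136 = 752.67 lb·ft

753 lb·ft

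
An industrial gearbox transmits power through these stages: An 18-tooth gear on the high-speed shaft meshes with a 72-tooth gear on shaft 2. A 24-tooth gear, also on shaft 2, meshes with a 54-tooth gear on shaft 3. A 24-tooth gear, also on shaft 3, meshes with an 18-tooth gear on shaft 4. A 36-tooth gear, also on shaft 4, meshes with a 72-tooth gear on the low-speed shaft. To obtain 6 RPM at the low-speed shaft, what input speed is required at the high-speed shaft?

81 RPM

Overall ratio R = 4 × 2.25 × 0.75 × 2 = 13.5.
Required input speed = output speed × R = 6 × 13.5 = 81 RPM.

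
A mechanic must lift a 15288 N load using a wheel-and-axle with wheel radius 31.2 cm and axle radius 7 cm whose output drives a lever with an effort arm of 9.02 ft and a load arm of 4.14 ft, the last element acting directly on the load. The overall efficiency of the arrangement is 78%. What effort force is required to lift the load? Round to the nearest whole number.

Wheel-and-axle MA = R/r = 31.2/7 = 4.4571.
Lever MA = effort arm / load arm = 9.02/4.14 = 2.1787.
Combined ideal MA = 4.4571 × 2.1787 = 9.711.
Actual MA = 9.711 × 0.78 = 7.5746.
Effort = load / actual MA = 15288 / 7.5746 = 2018.3 N.

2018 N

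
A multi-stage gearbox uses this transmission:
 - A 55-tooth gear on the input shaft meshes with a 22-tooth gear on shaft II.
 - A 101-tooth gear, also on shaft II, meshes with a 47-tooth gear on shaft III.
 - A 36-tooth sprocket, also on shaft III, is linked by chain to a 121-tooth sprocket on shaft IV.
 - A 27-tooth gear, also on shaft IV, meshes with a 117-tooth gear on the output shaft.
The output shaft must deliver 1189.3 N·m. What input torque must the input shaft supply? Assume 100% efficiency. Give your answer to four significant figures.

438.7 N·m

Overall ratio R = 0.4 × 0.46535 × 3.3611 × 4.3333 = 2.7111.
Input torque = output torque / R = 1189.3 / 2.7111 = 438.68 N·m.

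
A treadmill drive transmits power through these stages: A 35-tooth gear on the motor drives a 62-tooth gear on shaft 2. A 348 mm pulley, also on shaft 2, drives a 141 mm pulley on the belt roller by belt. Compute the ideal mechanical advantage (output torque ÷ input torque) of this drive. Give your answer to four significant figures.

Each stage contributes driven/driver: gear mesh 62/35 = 1.7714, belt 141/348 = 0.40517.
Overall: 1.7714 × 0.40517 = 0.71773.

0.7177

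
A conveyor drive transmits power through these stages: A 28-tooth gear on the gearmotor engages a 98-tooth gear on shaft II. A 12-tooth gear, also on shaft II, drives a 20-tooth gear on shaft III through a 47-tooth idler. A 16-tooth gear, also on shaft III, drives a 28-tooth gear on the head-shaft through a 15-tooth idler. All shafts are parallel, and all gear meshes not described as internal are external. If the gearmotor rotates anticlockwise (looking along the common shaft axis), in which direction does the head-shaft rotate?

clockwise

the gearmotor → shaft II: external mesh, 1 reversal → CW.
shaft II → shaft III: driver → idler → driven is 2 external meshes, 2 reversals → CW.
shaft III → the head-shaft: driver → idler → driven is 2 external meshes, 2 reversals → CW.
5 reversals in total — an odd number — so the head-shaft turns opposite to the gearmotor.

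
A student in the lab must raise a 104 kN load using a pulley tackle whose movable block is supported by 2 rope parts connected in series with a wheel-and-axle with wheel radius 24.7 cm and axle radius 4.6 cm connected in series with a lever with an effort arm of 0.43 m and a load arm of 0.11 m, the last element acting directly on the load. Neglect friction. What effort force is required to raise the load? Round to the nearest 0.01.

Block-and-tackle MA = number of supporting rope parts = 2.
Wheel-and-axle MA = R/r = 24.7/4.6 = 5.3696.
Lever MA = effort arm / load arm = 0.43/0.11 = 3.9091.
Combined ideal MA = 2 × 5.3696 × 3.9091 = 41.98.
Effort = load / MA = 104 / 41.98 = 2.4774 kN.

2.48 kN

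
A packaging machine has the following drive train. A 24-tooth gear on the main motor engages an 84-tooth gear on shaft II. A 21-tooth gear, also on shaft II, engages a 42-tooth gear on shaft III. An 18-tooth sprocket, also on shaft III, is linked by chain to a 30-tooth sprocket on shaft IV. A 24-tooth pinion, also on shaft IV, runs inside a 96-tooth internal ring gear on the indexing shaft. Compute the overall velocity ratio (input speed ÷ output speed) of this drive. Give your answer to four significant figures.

46.67

Each stage contributes driven/driver: gear mesh 84/24 = 3.5, gear mesh 42/21 = 2, chain 30/18 = 1.6667, internal gear 96/24 = 4.
Overall: 3.5 × 2 × 1.6667 × 4 = 46.667.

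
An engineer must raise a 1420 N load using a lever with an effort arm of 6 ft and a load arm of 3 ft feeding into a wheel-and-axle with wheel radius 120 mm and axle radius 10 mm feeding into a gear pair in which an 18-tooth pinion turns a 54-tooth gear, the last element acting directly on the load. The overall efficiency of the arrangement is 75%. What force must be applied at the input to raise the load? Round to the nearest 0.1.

26.3 N

Lever MA = effort arm / load arm = 6/3 = 2.
Wheel-and-axle MA = R/r = 120/10 = 12.
Gear pair MA = 54/18 = 3.
Combined ideal MA = 2 × 12 × 3 = 72.
Actual MA = 72 × 0.75 = 54.
Effort = load / actual MA = 1420 / 54 = 26.296 N.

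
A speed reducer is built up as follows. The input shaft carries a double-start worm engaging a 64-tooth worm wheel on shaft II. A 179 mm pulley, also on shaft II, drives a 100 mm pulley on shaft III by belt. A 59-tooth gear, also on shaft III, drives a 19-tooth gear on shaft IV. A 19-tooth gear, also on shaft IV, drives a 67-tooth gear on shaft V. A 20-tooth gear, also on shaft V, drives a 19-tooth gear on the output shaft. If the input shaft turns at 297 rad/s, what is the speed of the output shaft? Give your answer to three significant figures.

the input shaft → shaft II (worm, 64/2): 297 ÷ 32 = 9.2812 rad/s
shaft II → shaft III (belt, 100/179): 9.2812 ÷ 0.55866 = 16.613 rad/s
shaft III → shaft IV (gear mesh, 19/59): 16.613 ÷ 0.32203 = 51.589 rad/s
shaft IV → shaft V (gear mesh, 67/19): 51.589 ÷ 3.5263 = 14.63 rad/s
shaft V → the output shaft (gear mesh, 19/20): 14.63 ÷ 0.95 = 15.4 rad/s

15.4 rad/s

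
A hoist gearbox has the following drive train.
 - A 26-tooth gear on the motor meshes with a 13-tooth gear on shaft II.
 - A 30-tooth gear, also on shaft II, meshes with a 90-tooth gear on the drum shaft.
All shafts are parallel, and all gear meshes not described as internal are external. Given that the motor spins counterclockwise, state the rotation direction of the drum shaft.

counterclockwise

the motor → shaft II: external mesh, 1 reversal → CW.
shaft II → the drum shaft: external mesh, 1 reversal → CCW.
2 reversals in total — an even number — so the drum shaft turns the same way as the motor.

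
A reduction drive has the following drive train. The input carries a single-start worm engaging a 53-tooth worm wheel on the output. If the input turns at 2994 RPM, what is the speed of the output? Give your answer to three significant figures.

56.5 RPM

worm 53/1 = 53 → 2994/53 = 56.491 RPM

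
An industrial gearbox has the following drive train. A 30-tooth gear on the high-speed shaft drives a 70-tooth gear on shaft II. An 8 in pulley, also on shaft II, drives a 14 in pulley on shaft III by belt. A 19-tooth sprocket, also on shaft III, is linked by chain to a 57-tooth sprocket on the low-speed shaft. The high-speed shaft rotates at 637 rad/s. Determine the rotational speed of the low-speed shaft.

52 rad/s

the high-speed shaft → shaft II (gear mesh, 70/30): 637 ÷ 2.3333 = 273 rad/s
shaft II → shaft III (belt, 14/8): 273 ÷ 1.75 = 156 rad/s
shaft III → the low-speed shaft (chain, 57/19): 156 ÷ 3 = 52 rad/s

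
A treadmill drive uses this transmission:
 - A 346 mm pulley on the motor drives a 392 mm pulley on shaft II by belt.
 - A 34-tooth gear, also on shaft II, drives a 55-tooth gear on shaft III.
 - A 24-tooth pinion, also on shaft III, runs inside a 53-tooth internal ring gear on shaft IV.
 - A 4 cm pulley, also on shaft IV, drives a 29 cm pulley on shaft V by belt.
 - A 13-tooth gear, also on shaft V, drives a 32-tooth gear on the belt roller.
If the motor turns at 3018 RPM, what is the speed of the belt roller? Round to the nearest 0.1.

Belt: ratio = 392/346 = 1.1329, so shaft II turns at 3018 / 1.1329 = 2663.8 RPM.
Gear mesh: ratio = 55/34 = 1.6176, so shaft III turns at 2663.8 / 1.6176 = 1646.7 RPM.
Internal gear: ratio = 53/24 = 2.2083, so shaft IV turns at 1646.7 / 2.2083 = 745.69 RPM.
Belt: ratio = 29/4 = 7.25, so shaft V turns at 745.69 / 7.25 = 102.85 RPM.
Gear mesh: ratio = 32/13 = 2.4615, so the belt roller turns at 102.85 / 2.4615 = 41.785 RPM.

41.8 RPM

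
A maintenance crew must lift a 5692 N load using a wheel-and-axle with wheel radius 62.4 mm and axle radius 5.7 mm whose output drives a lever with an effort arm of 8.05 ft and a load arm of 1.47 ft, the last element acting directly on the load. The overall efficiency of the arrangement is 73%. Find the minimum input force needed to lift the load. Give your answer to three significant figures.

Wheel-and-axle MA = R/r = 62.4/5.7 = 10.947.
Lever MA = effort arm / load arm = 8.05/1.47 = 5.4762.
Combined ideal MA = 10.947 × 5.4762 = 59.95.
Actual MA = 59.95 × 0.73 = 43.763.
Effort = load / actual MA = 5692 / 43.763 = 130.06 N.

130 N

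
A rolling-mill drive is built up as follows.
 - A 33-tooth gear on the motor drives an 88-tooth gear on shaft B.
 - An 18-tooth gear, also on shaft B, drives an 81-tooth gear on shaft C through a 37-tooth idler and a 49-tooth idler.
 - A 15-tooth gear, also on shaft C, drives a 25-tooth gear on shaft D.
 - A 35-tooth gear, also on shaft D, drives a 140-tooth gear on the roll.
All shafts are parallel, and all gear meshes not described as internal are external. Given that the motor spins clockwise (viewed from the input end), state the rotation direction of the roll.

clockwise

the motor → shaft B: external mesh, 1 reversal → CCW.
shaft B → shaft C: driver → idler → idler → driven is 3 external meshes, 3 reversals → CW.
shaft C → shaft D: external mesh, 1 reversal → CCW.
shaft D → the roll: external mesh, 1 reversal → CW.
6 reversals in total — an even number — so the roll turns the same way as the motor.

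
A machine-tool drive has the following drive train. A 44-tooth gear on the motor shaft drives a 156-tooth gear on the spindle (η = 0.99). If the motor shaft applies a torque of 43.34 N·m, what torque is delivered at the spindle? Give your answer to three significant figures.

gear mesh 156/44 = 3.5455 → τ = 43.34·3.5455·0.99 = 152.12 N·m

152 N·m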